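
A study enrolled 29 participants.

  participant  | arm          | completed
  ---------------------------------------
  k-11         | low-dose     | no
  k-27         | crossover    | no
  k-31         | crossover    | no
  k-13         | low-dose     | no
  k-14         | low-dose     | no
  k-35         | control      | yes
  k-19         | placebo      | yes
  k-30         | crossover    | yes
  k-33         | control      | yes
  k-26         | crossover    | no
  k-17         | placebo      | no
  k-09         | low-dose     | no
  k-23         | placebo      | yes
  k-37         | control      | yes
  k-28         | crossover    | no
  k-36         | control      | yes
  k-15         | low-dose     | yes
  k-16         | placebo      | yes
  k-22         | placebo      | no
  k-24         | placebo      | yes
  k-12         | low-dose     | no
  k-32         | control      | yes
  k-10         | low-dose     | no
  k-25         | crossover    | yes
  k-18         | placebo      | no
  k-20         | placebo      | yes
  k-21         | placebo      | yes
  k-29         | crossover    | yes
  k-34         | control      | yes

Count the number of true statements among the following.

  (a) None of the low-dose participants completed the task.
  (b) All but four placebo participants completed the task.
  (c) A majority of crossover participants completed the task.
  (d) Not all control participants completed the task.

0

(a) low-dose: |A| = 7, |A ∩ B| = 1; needs A ∩ B = ∅ (|A ∩ B| = 0) — false.
(b) placebo: |A| = 9, |A ∩ B| = 6; needs |A ∖ B| = 4 — false.
(c) crossover: |A| = 7, |A ∩ B| = 3; needs |A ∩ B| > |A ∖ B| — false.
(d) control: |A| = 6, |A ∩ B| = 6; needs A ⊄ B (|A ∖ B| ≥ 1) — false.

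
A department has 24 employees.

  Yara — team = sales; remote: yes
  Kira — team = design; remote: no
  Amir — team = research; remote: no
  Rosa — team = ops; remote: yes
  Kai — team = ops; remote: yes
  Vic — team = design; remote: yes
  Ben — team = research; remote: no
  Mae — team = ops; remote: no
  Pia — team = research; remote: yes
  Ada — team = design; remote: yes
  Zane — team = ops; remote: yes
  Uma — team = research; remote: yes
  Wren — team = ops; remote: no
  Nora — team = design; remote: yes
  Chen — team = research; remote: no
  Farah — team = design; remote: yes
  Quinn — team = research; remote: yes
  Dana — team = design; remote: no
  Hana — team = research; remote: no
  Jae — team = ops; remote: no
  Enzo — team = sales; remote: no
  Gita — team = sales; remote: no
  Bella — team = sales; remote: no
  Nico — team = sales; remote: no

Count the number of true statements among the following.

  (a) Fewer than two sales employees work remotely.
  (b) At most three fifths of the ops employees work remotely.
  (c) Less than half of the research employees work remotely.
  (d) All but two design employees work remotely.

4

(a) sales: |A| = 5, |A ∩ B| = 1; needs |A ∩ B| < 2 — true.
(b) ops: |A| = 6, |A ∩ B| = 3; needs |A ∩ B| / |A| ≤ 3/5 — true.
(c) research: |A| = 7, |A ∩ B| = 3; needs |A ∩ B| < |A ∖ B| — true.
(d) design: |A| = 6, |A ∩ B| = 4; needs |A ∖ B| = 2 — true.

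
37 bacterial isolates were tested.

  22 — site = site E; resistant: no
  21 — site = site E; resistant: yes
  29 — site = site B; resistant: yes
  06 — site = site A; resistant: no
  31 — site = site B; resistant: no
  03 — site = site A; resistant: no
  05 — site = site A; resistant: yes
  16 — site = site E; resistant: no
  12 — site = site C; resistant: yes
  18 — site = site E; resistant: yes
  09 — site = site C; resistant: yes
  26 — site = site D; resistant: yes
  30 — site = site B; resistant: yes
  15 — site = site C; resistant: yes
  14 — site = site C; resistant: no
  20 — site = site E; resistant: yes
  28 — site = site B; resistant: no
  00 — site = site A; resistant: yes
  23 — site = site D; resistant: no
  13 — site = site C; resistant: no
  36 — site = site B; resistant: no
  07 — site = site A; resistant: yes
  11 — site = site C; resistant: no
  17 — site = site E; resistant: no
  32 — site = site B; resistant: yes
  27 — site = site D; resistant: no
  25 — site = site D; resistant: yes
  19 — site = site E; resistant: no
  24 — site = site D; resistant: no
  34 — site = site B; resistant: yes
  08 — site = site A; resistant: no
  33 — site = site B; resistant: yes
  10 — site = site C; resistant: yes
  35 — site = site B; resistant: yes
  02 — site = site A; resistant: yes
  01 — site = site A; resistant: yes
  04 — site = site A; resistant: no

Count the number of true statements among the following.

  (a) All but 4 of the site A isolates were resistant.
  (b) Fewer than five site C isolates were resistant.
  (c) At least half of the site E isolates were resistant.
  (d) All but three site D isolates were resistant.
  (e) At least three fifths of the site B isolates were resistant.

4

(a) site A: |A| = 9, |A ∩ B| = 5; needs |A ∖ B| = 4 — true.
(b) site C: |A| = 7, |A ∩ B| = 4; needs |A ∩ B| < 5 — true.
(c) site E: |A| = 7, |A ∩ B| = 3; needs |A ∩ B| ≥ |A ∖ B| — false.
(d) site D: |A| = 5, |A ∩ B| = 2; needs |A ∖ B| = 3 — true.
(e) site B: |A| = 9, |A ∩ B| = 6; needs |A ∩ B| / |A| ≥ 3/5 — true.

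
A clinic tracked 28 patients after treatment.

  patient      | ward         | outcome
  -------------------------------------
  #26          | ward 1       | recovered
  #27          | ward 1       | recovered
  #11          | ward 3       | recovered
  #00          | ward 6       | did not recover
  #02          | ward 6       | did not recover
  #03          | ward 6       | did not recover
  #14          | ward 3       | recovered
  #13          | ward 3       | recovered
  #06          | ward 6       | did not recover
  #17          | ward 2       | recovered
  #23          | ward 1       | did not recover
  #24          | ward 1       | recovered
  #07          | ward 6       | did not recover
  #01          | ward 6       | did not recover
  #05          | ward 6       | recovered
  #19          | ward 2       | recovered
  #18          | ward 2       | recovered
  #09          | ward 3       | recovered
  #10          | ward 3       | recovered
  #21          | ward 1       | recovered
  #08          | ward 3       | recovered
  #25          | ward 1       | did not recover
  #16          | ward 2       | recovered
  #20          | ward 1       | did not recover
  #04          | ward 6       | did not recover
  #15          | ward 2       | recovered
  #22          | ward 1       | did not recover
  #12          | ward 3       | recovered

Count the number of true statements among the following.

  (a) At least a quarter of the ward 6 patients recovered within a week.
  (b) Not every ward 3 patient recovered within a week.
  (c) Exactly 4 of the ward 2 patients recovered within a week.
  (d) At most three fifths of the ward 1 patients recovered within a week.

(a) ward 6: |A| = 8, |A ∩ B| = 1; needs |A ∩ B| / |A| ≥ 1/4 — false.
(b) ward 3: |A| = 7, |A ∩ B| = 7; needs A ⊄ B (|A ∖ B| ≥ 1) — false.
(c) ward 2: |A| = 5, |A ∩ B| = 5; needs |A ∩ B| = 4 — false.
(d) ward 1: |A| = 8, |A ∩ B| = 4; needs |A ∩ B| / |A| ≤ 3/5 — true.

1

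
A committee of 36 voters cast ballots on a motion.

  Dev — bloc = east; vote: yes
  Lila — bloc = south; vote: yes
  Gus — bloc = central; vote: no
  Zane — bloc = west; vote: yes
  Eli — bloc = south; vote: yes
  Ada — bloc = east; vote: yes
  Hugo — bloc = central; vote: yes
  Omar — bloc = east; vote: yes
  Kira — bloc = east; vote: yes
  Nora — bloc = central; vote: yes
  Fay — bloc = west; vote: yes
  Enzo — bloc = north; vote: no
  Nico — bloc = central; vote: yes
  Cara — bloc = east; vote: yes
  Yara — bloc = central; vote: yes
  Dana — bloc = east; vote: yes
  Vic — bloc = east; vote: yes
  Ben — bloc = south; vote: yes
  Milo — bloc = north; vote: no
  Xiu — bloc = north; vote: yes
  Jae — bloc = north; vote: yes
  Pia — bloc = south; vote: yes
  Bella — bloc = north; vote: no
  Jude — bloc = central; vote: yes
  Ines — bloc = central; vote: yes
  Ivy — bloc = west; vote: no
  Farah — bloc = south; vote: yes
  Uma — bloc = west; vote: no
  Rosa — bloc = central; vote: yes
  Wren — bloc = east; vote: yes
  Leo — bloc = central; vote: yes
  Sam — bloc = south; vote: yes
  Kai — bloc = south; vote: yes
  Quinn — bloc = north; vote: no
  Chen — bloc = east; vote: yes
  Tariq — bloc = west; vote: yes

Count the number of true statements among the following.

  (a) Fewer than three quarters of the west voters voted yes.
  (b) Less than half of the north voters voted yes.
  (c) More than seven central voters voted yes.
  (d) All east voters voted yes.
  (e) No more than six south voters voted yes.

(a) west: |A| = 5, |A ∩ B| = 3; needs |A ∩ B| / |A| < 3/4 — true.
(b) north: |A| = 6, |A ∩ B| = 2; needs |A ∩ B| < |A ∖ B| — true.
(c) central: |A| = 9, |A ∩ B| = 8; needs |A ∩ B| > 7 — true.
(d) east: |A| = 9, |A ∩ B| = 9; needs A ⊆ B, i.e. every element of A is in B (|A ∖ B| = 0) — true.
(e) south: |A| = 7, |A ∩ B| = 7; needs |A ∩ B| ≤ 6 — false.

4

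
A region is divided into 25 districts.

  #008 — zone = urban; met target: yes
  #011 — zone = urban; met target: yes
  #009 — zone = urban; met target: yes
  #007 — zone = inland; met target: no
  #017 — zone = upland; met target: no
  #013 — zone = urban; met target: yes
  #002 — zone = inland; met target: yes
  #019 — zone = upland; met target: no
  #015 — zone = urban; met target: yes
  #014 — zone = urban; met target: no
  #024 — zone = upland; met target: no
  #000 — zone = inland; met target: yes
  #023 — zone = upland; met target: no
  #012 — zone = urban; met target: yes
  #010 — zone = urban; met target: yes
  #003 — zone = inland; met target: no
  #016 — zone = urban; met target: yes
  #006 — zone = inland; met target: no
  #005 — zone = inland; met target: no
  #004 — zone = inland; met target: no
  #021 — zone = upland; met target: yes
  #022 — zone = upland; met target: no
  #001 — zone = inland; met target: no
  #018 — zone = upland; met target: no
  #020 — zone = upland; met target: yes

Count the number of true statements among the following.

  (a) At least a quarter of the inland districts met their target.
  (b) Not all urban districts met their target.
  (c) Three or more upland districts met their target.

(a) inland: |A| = 8, |A ∩ B| = 2; needs |A ∩ B| / |A| ≥ 1/4 — true.
(b) urban: |A| = 9, |A ∩ B| = 8; needs A ⊄ B (|A ∖ B| ≥ 1) — true.
(c) upland: |A| = 8, |A ∩ B| = 2; needs |A ∩ B| ≥ 3 — false.

2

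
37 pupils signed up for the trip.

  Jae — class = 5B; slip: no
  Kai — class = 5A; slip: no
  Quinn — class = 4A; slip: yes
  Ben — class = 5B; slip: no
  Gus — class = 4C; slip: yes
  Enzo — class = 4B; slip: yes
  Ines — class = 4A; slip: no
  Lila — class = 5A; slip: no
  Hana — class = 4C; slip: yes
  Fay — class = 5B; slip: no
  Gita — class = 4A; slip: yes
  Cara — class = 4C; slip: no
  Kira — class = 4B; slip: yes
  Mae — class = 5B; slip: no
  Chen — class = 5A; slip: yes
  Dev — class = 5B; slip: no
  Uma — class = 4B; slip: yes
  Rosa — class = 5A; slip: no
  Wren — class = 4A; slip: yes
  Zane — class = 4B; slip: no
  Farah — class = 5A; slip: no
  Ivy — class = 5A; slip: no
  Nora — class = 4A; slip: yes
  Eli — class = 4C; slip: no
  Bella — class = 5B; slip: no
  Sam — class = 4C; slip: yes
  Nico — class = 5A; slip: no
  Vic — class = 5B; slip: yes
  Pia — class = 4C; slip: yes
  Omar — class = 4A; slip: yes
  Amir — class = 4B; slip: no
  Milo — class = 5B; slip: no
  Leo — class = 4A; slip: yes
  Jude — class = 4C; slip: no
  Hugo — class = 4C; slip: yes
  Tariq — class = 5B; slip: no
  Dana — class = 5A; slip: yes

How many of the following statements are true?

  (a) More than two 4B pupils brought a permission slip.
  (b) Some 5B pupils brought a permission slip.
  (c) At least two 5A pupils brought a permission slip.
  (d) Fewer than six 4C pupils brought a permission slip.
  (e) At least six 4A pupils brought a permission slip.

5

(a) 4B: |A| = 5, |A ∩ B| = 3; needs |A ∩ B| > 2 — true.
(b) 5B: |A| = 9, |A ∩ B| = 1; needs A ∩ B ≠ ∅ (|A ∩ B| ≥ 1) — true.
(c) 5A: |A| = 8, |A ∩ B| = 2; needs |A ∩ B| ≥ 2 — true.
(d) 4C: |A| = 8, |A ∩ B| = 5; needs |A ∩ B| < 6 — true.
(e) 4A: |A| = 7, |A ∩ B| = 6; needs |A ∩ B| ≥ 6 — true.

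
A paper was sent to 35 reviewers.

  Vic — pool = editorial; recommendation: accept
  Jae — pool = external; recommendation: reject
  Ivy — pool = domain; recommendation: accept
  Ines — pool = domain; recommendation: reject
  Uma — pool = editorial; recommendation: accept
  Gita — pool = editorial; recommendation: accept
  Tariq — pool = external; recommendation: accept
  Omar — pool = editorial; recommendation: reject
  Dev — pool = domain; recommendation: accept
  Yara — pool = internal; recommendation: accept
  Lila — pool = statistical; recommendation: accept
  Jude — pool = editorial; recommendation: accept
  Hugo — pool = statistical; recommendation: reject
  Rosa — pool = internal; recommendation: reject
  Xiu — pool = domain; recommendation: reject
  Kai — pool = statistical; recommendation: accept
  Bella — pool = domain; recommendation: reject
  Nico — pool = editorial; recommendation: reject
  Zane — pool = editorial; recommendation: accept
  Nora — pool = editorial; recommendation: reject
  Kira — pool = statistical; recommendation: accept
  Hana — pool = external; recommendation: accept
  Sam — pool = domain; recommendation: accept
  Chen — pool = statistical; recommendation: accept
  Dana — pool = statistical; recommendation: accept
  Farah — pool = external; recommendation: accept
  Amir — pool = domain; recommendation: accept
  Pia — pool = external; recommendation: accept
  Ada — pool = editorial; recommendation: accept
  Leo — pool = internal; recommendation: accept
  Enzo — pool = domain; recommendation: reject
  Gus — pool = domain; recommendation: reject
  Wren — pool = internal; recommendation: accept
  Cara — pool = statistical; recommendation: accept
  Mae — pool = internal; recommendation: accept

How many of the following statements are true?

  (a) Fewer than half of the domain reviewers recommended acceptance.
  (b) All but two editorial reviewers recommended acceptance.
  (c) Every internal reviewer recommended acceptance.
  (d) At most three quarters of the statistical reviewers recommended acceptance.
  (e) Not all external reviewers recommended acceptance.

2

(a) domain: |A| = 9, |A ∩ B| = 4; needs |A ∩ B| < |A ∖ B| — true.
(b) editorial: |A| = 9, |A ∩ B| = 6; needs |A ∖ B| = 2 — false.
(c) internal: |A| = 5, |A ∩ B| = 4; needs A ⊆ B, i.e. every element of A is in B (|A ∖ B| = 0) — false.
(d) statistical: |A| = 7, |A ∩ B| = 6; needs |A ∩ B| / |A| ≤ 3/4 — false.
(e) external: |A| = 5, |A ∩ B| = 4; needs A ⊄ B (|A ∖ B| ≥ 1) — true.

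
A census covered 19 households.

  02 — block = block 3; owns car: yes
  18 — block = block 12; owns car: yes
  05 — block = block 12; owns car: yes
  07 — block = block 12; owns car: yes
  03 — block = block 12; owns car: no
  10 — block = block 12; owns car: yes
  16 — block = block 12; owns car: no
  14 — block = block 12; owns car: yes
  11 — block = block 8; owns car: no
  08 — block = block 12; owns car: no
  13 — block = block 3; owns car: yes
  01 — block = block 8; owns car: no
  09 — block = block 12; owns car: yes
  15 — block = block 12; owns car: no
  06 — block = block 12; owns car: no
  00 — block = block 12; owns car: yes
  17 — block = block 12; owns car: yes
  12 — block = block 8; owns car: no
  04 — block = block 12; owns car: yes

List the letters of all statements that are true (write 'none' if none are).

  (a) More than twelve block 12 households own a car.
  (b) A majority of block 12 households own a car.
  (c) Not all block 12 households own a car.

(b), (c)

|A| = 14, |A ∩ B| = 9, |A ∖ B| = 5.
(a) |A ∩ B| > 12: fails.
(b) |A ∩ B| > |A ∖ B|: holds.
(c) A ⊄ B (|A ∖ B| ≥ 1): holds.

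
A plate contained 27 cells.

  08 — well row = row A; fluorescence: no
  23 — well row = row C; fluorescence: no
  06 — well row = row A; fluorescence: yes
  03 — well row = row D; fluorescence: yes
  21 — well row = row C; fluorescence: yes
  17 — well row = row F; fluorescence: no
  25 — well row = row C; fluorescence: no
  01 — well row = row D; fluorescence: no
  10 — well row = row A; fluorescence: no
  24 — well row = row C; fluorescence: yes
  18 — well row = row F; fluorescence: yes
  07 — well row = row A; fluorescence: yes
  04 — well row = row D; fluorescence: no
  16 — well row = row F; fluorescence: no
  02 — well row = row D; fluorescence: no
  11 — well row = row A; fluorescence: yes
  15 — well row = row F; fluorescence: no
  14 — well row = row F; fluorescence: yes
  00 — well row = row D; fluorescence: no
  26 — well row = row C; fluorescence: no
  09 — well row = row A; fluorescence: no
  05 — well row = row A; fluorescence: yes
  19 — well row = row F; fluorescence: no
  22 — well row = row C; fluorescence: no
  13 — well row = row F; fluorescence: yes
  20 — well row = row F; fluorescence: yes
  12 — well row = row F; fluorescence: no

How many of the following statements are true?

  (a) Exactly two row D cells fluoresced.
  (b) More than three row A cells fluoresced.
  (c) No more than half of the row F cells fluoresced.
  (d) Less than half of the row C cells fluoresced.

(a) row D: |A| = 5, |A ∩ B| = 1; needs |A ∩ B| = 2 — false.
(b) row A: |A| = 7, |A ∩ B| = 4; needs |A ∩ B| > 3 — true.
(c) row F: |A| = 9, |A ∩ B| = 4; needs |A ∩ B| ≤ |A ∖ B| — true.
(d) row C: |A| = 6, |A ∩ B| = 2; needs |A ∩ B| < |A ∖ B| — true.

3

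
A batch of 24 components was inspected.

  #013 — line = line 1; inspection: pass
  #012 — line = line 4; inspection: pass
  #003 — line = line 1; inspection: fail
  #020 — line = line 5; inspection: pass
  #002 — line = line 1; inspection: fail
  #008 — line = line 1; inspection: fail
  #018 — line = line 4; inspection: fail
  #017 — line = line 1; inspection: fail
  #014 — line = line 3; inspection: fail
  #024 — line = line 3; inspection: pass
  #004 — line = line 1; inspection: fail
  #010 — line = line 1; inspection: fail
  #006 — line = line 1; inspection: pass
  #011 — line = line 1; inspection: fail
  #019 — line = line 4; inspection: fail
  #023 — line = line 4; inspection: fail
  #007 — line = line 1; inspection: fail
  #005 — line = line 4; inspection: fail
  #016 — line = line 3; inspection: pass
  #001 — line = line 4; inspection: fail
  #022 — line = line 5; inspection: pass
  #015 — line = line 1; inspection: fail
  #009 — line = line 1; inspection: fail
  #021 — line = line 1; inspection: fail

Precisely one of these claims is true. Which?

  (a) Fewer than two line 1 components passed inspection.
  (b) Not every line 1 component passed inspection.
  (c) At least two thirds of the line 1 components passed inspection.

(b)

|A| = 13, |A ∩ B| = 2, |A ∖ B| = 11.
(a) requires |A ∩ B| < 2: false.
(b) requires A ⊄ B (|A ∖ B| ≥ 1): true.
(c) requires |A ∩ B| / |A| ≥ 2/3: false.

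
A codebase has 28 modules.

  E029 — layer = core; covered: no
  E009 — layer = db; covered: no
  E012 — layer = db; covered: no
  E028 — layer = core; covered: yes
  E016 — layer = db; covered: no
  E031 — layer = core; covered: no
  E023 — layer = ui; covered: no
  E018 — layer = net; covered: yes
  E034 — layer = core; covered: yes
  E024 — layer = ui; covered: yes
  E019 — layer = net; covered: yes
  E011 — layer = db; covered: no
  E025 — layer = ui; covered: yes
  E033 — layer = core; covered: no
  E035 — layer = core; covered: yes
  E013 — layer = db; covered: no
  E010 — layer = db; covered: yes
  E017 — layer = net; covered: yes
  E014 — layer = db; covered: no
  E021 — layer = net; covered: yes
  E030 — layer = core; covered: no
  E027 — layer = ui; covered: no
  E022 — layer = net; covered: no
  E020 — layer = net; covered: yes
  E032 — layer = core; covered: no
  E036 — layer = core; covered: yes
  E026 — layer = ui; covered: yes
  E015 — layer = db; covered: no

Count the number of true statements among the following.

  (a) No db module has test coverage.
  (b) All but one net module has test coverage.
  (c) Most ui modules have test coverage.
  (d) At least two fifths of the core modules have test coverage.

3

(a) db: |A| = 8, |A ∩ B| = 1; needs A ∩ B = ∅ (|A ∩ B| = 0) — false.
(b) net: |A| = 6, |A ∩ B| = 5; needs |A ∖ B| = 1 — true.
(c) ui: |A| = 5, |A ∩ B| = 3; needs |A ∩ B| > |A ∖ B| — true.
(d) core: |A| = 9, |A ∩ B| = 4; needs |A ∩ B| / |A| ≥ 2/5 — true.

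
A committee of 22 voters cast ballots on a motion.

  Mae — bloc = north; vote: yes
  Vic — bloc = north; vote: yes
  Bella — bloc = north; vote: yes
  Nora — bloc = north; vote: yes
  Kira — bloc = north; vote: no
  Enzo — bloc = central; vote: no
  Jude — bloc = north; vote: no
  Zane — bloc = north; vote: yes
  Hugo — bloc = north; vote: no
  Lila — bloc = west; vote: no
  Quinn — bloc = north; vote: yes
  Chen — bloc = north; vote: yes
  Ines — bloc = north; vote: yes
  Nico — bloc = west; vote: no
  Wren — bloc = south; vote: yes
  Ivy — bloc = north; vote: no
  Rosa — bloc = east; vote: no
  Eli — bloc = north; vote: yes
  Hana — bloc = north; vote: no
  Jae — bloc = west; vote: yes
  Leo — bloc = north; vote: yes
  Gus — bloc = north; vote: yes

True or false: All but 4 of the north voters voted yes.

False

Truth condition: |A ∖ B| = 4.
|A| = 16, |A ∩ B| = 11, |A ∖ B| = 5.
|A ∖ B| = 5, so the statement is false.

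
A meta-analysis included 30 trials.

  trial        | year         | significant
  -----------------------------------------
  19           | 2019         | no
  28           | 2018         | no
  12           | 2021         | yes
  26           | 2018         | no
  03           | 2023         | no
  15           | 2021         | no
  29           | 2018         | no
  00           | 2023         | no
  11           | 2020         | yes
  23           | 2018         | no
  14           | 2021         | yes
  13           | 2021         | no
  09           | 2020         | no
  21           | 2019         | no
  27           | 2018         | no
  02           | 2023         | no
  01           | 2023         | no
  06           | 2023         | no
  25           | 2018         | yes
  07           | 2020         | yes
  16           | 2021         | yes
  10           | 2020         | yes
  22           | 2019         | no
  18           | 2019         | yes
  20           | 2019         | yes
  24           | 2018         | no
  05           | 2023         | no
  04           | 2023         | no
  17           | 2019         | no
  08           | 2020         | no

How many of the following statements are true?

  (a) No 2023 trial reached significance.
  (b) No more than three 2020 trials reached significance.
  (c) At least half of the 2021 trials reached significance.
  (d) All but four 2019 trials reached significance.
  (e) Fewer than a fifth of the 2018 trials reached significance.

5

(a) 2023: |A| = 7, |A ∩ B| = 0; needs A ∩ B = ∅ (|A ∩ B| = 0) — true.
(b) 2020: |A| = 5, |A ∩ B| = 3; needs |A ∩ B| ≤ 3 — true.
(c) 2021: |A| = 5, |A ∩ B| = 3; needs |A ∩ B| ≥ |A ∖ B| — true.
(d) 2019: |A| = 6, |A ∩ B| = 2; needs |A ∖ B| = 4 — true.
(e) 2018: |A| = 7, |A ∩ B| = 1; needs |A ∩ B| / |A| < 1/5 — true.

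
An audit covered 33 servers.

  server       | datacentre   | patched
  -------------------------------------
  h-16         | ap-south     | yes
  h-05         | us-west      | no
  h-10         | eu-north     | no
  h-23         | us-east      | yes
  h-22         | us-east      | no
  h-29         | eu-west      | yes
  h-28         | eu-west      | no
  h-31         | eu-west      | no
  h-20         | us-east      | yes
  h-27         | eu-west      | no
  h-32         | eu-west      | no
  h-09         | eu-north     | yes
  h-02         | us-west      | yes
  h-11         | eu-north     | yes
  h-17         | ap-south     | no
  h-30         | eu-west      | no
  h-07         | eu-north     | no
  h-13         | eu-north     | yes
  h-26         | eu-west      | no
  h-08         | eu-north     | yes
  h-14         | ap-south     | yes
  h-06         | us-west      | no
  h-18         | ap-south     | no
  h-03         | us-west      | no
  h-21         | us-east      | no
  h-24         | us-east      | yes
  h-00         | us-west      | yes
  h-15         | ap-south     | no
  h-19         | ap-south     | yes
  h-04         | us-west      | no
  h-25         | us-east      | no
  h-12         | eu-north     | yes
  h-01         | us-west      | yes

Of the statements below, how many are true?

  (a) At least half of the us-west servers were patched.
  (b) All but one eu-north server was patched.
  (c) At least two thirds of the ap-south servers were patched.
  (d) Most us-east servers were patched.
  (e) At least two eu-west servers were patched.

0

(a) us-west: |A| = 7, |A ∩ B| = 3; needs |A ∩ B| ≥ |A ∖ B| — false.
(b) eu-north: |A| = 7, |A ∩ B| = 5; needs |A ∖ B| = 1 — false.
(c) ap-south: |A| = 6, |A ∩ B| = 3; needs |A ∩ B| / |A| ≥ 2/3 — false.
(d) us-east: |A| = 6, |A ∩ B| = 3; needs |A ∩ B| > |A ∖ B| — false.
(e) eu-west: |A| = 7, |A ∩ B| = 1; needs |A ∩ B| ≥ 2 — false.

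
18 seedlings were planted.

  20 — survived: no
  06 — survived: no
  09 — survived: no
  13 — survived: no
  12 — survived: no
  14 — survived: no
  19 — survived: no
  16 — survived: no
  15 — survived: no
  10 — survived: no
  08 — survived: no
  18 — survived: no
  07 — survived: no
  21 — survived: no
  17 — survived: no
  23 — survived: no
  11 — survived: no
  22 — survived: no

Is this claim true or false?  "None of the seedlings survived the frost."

True

'None of the seedlings survived the frost' holds iff A ∩ B = ∅ (|A ∩ B| = 0).
|A| = 18, |A ∩ B| = 0, |A ∖ B| = 18.
So the statement is true.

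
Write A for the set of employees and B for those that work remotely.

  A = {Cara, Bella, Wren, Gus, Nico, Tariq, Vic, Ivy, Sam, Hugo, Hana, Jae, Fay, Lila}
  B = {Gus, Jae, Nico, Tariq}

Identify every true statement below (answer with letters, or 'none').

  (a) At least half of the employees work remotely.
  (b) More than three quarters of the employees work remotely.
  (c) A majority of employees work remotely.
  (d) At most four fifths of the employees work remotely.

|A| = 14, |A ∩ B| = 4, |A ∖ B| = 10.
(a) |A ∩ B| ≥ |A ∖ B|: fails.
(b) |A ∩ B| / |A| > 3/4: fails.
(c) |A ∩ B| > |A ∖ B|: fails.
(d) |A ∩ B| / |A| ≤ 4/5: holds.

(d)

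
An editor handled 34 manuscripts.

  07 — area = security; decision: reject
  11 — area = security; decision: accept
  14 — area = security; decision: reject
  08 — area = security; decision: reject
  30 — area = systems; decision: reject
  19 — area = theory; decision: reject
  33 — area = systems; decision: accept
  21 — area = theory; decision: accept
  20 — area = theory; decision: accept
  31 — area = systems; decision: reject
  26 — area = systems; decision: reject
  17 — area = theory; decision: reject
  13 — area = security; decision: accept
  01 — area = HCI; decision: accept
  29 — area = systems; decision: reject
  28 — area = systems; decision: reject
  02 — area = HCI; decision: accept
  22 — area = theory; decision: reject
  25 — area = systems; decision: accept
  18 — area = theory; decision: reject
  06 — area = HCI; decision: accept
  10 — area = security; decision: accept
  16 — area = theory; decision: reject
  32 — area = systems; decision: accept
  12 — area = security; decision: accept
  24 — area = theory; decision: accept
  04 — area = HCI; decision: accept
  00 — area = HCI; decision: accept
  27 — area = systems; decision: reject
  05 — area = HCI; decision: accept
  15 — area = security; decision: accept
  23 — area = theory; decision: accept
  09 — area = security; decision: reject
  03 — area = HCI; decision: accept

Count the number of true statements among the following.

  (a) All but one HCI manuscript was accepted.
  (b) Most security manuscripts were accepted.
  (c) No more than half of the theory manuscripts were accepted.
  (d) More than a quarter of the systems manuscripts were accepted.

(a) HCI: |A| = 7, |A ∩ B| = 7; needs |A ∖ B| = 1 — false.
(b) security: |A| = 9, |A ∩ B| = 5; needs |A ∩ B| > |A ∖ B| — true.
(c) theory: |A| = 9, |A ∩ B| = 4; needs |A ∩ B| ≤ |A ∖ B| — true.
(d) systems: |A| = 9, |A ∩ B| = 3; needs |A ∩ B| / |A| > 1/4 — true.

3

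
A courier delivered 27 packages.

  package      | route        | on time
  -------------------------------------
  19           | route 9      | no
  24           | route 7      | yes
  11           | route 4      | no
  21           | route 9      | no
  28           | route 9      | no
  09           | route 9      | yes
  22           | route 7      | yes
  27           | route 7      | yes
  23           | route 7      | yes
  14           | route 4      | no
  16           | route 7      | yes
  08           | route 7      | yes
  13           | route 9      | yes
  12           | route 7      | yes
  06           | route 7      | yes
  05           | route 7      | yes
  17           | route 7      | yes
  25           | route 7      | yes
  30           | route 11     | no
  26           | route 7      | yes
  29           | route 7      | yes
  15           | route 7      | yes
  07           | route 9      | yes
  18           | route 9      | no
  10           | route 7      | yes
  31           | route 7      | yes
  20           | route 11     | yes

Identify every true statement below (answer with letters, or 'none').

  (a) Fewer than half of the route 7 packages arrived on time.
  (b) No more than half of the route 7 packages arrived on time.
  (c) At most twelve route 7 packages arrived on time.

|A| = 16, |A ∩ B| = 16, |A ∖ B| = 0.
(a) |A ∩ B| < |A ∖ B|: fails.
(b) |A ∩ B| ≤ |A ∖ B|: fails.
(c) |A ∩ B| ≤ 12: fails.

none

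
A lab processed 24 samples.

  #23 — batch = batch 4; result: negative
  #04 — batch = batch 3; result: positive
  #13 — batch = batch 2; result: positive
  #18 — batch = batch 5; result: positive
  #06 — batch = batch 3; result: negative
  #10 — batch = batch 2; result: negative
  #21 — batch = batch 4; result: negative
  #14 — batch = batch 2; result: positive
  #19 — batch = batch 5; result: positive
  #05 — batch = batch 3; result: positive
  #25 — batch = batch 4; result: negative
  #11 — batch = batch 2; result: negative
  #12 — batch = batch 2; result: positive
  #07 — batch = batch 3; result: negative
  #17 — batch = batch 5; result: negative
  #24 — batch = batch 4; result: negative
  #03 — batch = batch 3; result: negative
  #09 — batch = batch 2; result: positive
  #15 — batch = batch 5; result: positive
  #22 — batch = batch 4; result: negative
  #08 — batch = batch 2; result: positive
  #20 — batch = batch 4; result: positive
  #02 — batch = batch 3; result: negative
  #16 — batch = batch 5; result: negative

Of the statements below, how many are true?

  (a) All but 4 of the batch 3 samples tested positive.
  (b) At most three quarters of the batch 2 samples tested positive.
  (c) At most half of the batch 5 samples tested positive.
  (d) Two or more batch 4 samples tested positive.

2

(a) batch 3: |A| = 6, |A ∩ B| = 2; needs |A ∖ B| = 4 — true.
(b) batch 2: |A| = 7, |A ∩ B| = 5; needs |A ∩ B| / |A| ≤ 3/4 — true.
(c) batch 5: |A| = 5, |A ∩ B| = 3; needs |A ∩ B| ≤ |A ∖ B| — false.
(d) batch 4: |A| = 6, |A ∩ B| = 1; needs |A ∩ B| ≥ 2 — false.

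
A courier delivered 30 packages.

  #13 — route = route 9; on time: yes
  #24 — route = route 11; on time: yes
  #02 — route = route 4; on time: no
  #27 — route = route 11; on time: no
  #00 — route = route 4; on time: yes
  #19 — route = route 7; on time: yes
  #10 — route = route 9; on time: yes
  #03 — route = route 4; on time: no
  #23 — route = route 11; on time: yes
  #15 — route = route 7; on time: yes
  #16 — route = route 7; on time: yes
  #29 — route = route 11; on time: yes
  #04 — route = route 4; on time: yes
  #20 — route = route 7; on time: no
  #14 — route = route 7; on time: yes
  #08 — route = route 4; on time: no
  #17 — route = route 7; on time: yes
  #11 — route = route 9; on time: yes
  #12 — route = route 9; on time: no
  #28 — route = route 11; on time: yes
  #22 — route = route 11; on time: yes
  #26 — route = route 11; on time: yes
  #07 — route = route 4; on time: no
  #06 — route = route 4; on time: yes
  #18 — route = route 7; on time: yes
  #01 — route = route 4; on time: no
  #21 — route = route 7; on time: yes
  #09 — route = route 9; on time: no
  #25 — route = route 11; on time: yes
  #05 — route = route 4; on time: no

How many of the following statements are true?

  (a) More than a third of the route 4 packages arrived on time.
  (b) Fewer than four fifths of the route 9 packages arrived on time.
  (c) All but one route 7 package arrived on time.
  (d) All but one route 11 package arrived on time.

3

(a) route 4: |A| = 9, |A ∩ B| = 3; needs |A ∩ B| / |A| > 1/3 — false.
(b) route 9: |A| = 5, |A ∩ B| = 3; needs |A ∩ B| / |A| < 4/5 — true.
(c) route 7: |A| = 8, |A ∩ B| = 7; needs |A ∖ B| = 1 — true.
(d) route 11: |A| = 8, |A ∩ B| = 7; needs |A ∖ B| = 1 — true.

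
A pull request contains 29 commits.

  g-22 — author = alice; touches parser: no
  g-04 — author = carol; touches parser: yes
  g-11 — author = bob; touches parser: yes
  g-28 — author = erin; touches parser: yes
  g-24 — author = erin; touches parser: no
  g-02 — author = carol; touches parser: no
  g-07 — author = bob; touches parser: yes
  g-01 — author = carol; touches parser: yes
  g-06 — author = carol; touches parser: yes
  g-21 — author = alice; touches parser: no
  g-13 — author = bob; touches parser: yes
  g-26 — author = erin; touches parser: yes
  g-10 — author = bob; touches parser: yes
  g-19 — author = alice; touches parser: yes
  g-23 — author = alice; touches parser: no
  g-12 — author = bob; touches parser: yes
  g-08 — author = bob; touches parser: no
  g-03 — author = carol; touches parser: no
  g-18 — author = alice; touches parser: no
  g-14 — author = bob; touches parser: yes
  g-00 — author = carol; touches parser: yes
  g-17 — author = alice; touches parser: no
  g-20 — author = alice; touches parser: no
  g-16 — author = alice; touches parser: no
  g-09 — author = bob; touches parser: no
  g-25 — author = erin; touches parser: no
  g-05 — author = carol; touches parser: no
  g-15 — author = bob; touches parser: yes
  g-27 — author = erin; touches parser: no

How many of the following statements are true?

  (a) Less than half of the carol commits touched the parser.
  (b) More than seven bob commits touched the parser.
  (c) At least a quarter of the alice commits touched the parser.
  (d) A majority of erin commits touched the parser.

0

(a) carol: |A| = 7, |A ∩ B| = 4; needs |A ∩ B| < |A ∖ B| — false.
(b) bob: |A| = 9, |A ∩ B| = 7; needs |A ∩ B| > 7 — false.
(c) alice: |A| = 8, |A ∩ B| = 1; needs |A ∩ B| / |A| ≥ 1/4 — false.
(d) erin: |A| = 5, |A ∩ B| = 2; needs |A ∩ B| > |A ∖ B| — false.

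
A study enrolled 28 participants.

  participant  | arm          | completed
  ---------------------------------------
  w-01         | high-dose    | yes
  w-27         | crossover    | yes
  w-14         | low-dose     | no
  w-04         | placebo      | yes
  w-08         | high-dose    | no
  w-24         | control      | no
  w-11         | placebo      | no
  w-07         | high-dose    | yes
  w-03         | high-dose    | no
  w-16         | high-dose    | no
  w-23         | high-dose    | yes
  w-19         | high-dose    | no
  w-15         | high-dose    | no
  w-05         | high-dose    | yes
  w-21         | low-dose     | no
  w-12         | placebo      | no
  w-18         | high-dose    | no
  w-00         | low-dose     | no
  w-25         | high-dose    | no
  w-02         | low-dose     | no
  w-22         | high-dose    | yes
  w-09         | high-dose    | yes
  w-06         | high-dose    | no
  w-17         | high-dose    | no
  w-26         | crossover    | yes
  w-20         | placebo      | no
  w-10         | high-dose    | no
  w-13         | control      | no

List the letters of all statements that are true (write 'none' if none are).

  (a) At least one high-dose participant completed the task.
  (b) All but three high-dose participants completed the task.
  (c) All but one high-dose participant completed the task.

(a)

|A| = 16, |A ∩ B| = 6, |A ∖ B| = 10.
(a) A ∩ B ≠ ∅ (|A ∩ B| ≥ 1): holds.
(b) |A ∖ B| = 3: fails.
(c) |A ∖ B| = 1: fails.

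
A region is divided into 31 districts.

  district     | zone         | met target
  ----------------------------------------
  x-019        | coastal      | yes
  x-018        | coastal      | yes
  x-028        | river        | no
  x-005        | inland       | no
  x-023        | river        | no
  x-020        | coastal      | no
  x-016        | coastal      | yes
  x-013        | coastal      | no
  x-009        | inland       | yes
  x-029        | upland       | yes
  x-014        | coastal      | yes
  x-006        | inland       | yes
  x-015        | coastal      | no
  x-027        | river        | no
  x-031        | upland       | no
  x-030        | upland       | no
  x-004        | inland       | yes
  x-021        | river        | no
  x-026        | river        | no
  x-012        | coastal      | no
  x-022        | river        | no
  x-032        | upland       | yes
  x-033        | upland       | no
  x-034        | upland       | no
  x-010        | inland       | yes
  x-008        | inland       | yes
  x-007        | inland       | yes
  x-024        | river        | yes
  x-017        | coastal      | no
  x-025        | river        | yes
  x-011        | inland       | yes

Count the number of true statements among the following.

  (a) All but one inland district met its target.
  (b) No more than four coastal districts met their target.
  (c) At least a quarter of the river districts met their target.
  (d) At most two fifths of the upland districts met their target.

(a) inland: |A| = 8, |A ∩ B| = 7; needs |A ∖ B| = 1 — true.
(b) coastal: |A| = 9, |A ∩ B| = 4; needs |A ∩ B| ≤ 4 — true.
(c) river: |A| = 8, |A ∩ B| = 2; needs |A ∩ B| / |A| ≥ 1/4 — true.
(d) upland: |A| = 6, |A ∩ B| = 2; needs |A ∩ B| / |A| ≤ 2/5 — true.

4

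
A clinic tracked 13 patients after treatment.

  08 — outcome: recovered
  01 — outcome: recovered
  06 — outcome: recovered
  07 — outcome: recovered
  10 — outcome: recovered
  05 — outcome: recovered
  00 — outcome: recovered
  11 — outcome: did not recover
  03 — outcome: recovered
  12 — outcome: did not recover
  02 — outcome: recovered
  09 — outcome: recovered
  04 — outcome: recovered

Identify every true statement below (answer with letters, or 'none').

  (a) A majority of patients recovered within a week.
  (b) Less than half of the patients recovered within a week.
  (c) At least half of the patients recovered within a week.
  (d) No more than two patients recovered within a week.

(a), (c)

|A| = 13, |A ∩ B| = 11, |A ∖ B| = 2.
(a) |A ∩ B| > |A ∖ B|: holds.
(b) |A ∩ B| < |A ∖ B|: fails.
(c) |A ∩ B| ≥ |A ∖ B|: holds.
(d) |A ∩ B| ≤ 2: fails.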